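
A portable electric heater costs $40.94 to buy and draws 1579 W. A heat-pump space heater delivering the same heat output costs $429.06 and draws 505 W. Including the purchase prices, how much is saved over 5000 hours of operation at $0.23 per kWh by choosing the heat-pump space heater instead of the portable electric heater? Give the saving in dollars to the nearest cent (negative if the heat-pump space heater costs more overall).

portable electric heater: $40.94 + (1579/1000) kW × 5000 h × $0.23 = $40.94 + $1815.85 = $1856.79
heat-pump space heater: $429.06 + (505/1000) kW × 5000 h × $0.23 = $429.06 + $580.75 = $1009.81
Saving = $1856.79 − $1009.81 = $846.98

$846.98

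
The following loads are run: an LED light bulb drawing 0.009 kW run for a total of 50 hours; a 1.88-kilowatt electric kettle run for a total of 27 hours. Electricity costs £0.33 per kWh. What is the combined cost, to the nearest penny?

£16.90

LED light bulb: 0.009 kW × 50 h = 0.45 kWh
electric kettle: 1.88 kW × 27 h = 50.76 kWh
Total energy = 51.21 kWh
Cost = 51.21 × £0.33 = £16.90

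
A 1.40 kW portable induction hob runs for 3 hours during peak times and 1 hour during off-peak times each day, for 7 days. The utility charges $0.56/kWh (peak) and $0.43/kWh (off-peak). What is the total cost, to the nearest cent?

$20.68

Peak energy = 1.4 kW × 3 h × 7 = 29.4 kWh
Off-peak energy = 1.4 kW × 1 h × 7 = 9.8 kWh
Cost = 29.4 × $0.56 + 9.8 × $0.43 = $16.464 + $4.214 = $20.68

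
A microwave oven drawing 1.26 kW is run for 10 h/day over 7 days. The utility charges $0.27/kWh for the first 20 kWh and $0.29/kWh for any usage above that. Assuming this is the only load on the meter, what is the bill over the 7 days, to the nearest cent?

$25.18

Runtime = 10 h/day × 7 days = 70 h
Energy = 1.26 kW × 70 h = 88.2 kWh
Tier 1 (0–20 kWh): 20 × $0.27 = $5.4
Above 20 kWh: 68.2 × $0.29 = $19.778
Bill = $25.18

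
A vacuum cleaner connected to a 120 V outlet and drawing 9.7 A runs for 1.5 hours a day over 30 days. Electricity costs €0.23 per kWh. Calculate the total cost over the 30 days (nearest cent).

Power = 9.7 A × 120 V = 1164 W = 1.164 kW
Runtime = 1.5 h/day × 30 days = 45 h
Energy = 1.164 kW × 45 h = 52.38 kWh
Cost = 52.38 kWh × €0.23/kWh = €12.05

€12.05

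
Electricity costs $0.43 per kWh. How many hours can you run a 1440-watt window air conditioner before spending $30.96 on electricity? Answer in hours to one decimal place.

Energy available = $30.96 ÷ $0.43/kWh = 72 kWh
Hours = 72 kWh ÷ 1.44 kW = 50.0 h

50.0 h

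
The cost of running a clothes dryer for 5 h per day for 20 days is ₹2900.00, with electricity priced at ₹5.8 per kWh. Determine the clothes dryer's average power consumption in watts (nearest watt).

5000 W

Energy = ₹2900.00 ÷ ₹5.8/kWh = 500 kWh
Runtime = 5 h/day × 20 days = 100 h
Power = 500 kWh ÷ 100 h = 5 kW = 5000 W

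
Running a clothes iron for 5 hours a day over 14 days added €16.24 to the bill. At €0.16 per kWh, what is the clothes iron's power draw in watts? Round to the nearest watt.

Energy = €16.24 ÷ €0.16/kWh = 101.5 kWh
Runtime = 5 h/day × 14 days = 70 h
Power = 101.5 kWh ÷ 70 h = 1.45 kW = 1450 W

1450 W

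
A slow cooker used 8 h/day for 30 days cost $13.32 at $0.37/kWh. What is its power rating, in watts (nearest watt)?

150 W

Energy = $13.32 ÷ $0.37/kWh = 36 kWh
Runtime = 8 h/day × 30 days = 240 h
Power = 36 kWh ÷ 240 h = 0.15 kW = 150 W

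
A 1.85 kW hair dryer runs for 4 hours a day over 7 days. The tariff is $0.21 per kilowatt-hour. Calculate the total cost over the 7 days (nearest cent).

Runtime = 4 h/day × 7 days = 28 h
Energy = 1.85 kW × 28 h = 51.8 kWh
Cost = 51.8 kWh × $0.21/kWh = $10.88

$10.88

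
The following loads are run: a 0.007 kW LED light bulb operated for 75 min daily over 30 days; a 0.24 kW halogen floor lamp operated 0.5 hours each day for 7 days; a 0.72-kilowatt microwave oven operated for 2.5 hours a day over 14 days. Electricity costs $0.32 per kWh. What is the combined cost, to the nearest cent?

$8.42

LED light bulb: Runtime = 75 min × 30 = 2250 min = 37.5 h
LED light bulb: 0.007 kW × 37.5 h = 0.2625 kWh
halogen floor lamp: Runtime = 0.5 h/day × 7 days = 3.5 h
halogen floor lamp: 0.24 kW × 3.5 h = 0.84 kWh
microwave oven: Runtime = 2.5 h/day × 14 days = 35 h
microwave oven: 0.72 kW × 35 h = 25.2 kWh
Total energy = 26.3025 kWh
Cost = 26.3025 × $0.32 = $8.42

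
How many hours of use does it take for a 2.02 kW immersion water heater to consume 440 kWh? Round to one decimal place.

Hours = 440 kWh ÷ 2.02 kW = 217.8 h

217.8 h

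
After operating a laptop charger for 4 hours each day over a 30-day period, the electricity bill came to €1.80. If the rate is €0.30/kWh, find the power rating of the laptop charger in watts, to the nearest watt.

50 W

Energy = €1.80 ÷ €0.30/kWh = 6 kWh
Runtime = 4 h/day × 30 days = 120 h
Power = 6 kWh ÷ 120 h = 0.05 kW = 50 W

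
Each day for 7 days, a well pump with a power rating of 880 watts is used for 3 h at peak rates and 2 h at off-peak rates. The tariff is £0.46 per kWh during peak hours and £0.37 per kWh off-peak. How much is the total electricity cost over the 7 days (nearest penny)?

£13.06

Peak energy = 0.88 kW × 3 h × 7 = 18.48 kWh
Off-peak energy = 0.88 kW × 2 h × 7 = 12.32 kWh
Cost = 18.48 × £0.46 + 12.32 × £0.37 = £8.5008 + £4.5584 = £13.06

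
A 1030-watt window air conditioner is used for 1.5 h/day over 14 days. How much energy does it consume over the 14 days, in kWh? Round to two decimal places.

21.63 kWh

Runtime = 1.5 h/day × 14 days = 21 h
Energy = 1.03 kW × 21 h = 21.63 kWh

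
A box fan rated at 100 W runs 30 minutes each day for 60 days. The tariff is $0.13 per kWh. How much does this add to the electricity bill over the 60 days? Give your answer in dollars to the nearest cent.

Runtime = 30 min × 60 = 1800 min = 30 h
Energy = 0.1 kW × 30 h = 3 kWh
Cost = 3 kWh × $0.13/kWh = $0.39

$0.39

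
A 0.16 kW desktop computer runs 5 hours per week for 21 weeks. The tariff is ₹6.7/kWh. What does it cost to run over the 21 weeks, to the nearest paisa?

Runtime = 5 h/week × 21 weeks = 105 h
Energy = 0.16 kW × 105 h = 16.8 kWh
Cost = 16.8 kWh × ₹6.7/kWh = ₹112.56

₹112.56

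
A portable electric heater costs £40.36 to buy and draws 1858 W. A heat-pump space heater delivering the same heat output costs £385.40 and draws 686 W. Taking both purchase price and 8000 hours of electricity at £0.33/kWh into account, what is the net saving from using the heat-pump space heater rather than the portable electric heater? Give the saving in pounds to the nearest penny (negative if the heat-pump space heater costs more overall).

portable electric heater: £40.36 + (1858/1000) kW × 8000 h × £0.33 = £40.36 + £4905.12 = £4945.48
heat-pump space heater: £385.40 + (686/1000) kW × 8000 h × £0.33 = £385.40 + £1811.04 = £2196.44
Saving = £4945.48 − £2196.44 = £2749.04

£2749.04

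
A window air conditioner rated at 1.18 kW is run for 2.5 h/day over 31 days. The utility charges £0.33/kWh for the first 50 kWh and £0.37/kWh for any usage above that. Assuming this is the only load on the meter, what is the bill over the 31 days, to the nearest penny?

£31.84

Runtime = 2.5 h/day × 31 days = 77.5 h
Energy = 1.18 kW × 77.5 h = 91.45 kWh
Tier 1 (0–50 kWh): 50 × £0.33 = £16.5
Above 50 kWh: 41.45 × £0.37 = £15.3365
Bill = £31.84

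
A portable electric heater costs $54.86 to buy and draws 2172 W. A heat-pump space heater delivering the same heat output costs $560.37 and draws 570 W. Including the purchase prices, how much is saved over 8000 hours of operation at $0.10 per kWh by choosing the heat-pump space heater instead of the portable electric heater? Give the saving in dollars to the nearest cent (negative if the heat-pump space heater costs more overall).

portable electric heater: $54.86 + (2172/1000) kW × 8000 h × $0.10 = $54.86 + $1737.6 = $1792.46
heat-pump space heater: $560.37 + (570/1000) kW × 8000 h × $0.10 = $560.37 + $456 = $1016.37
Saving = $1792.46 − $1016.37 = $776.09

$776.09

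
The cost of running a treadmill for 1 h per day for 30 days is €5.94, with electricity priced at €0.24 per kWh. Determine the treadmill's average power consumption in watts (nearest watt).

Energy = €5.94 ÷ €0.24/kWh = 24.75 kWh
Runtime = 1 h/day × 30 days = 30 h
Power = 24.75 kWh ÷ 30 h = 0.825 kW = 825 W

825 W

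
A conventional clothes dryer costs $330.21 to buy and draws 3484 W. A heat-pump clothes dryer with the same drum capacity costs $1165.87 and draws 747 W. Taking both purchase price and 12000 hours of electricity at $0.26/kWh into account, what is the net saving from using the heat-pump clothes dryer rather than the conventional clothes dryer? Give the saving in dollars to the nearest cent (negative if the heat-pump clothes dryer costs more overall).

conventional clothes dryer: $330.21 + (3484/1000) kW × 12000 h × $0.26 = $330.21 + $10870.08 = $11200.29
heat-pump clothes dryer: $1165.87 + (747/1000) kW × 12000 h × $0.26 = $1165.87 + $2330.64 = $3496.51
Saving = $11200.29 − $3496.51 = $7703.78

$7703.78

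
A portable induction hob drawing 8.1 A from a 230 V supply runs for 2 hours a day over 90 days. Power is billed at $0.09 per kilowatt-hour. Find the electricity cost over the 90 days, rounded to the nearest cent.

Power = 8.1 A × 230 V = 1863 W = 1.863 kW
Runtime = 2 h/day × 90 days = 180 h
Energy = 1.863 kW × 180 h = 335.34 kWh
Cost = 335.34 kWh × $0.09/kWh = $30.18

$30.18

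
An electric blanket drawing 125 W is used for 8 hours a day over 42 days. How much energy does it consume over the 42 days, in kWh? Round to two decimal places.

42.00 kWh

Runtime = 8 h/day × 42 days = 336 h
Energy = 0.125 kW × 336 h = 42 kWh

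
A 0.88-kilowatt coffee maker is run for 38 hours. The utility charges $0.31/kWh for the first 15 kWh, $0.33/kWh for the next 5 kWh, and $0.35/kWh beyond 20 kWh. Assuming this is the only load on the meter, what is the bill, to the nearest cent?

Energy = 0.88 kW × 38 h = 33.44 kWh
Tier 1 (0–15 kWh): 15 × $0.31 = $4.65
Tier 2 (15–20 kWh): 5 × $0.33 = $1.65
Above 20 kWh: 13.44 × $0.35 = $4.704
Bill = $11.00

$11.00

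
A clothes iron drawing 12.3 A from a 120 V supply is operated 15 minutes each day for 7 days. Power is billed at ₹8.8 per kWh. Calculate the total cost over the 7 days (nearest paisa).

₹22.73

Power = 12.3 A × 120 V = 1476 W = 1.476 kW
Runtime = 15 min × 7 = 105 min = 1.75 h
Energy = 1.476 kW × 1.75 h = 2.583 kWh
Cost = 2.583 kWh × ₹8.8/kWh = ₹22.73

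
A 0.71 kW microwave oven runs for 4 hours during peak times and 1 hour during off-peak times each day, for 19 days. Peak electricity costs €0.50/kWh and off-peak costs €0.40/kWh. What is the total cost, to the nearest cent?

€32.38

Peak energy = 0.71 kW × 4 h × 19 = 53.96 kWh
Off-peak energy = 0.71 kW × 1 h × 19 = 13.49 kWh
Cost = 53.96 × €0.50 + 13.49 × €0.40 = €26.98 + €5.396 = €32.38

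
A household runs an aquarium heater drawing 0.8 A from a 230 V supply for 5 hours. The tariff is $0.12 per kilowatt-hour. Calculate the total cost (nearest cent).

Power = 0.8 A × 230 V = 184 W = 0.184 kW
Energy = 0.184 kW × 5 h = 0.92 kWh
Cost = 0.92 kWh × $0.12/kWh = $0.11

$0.11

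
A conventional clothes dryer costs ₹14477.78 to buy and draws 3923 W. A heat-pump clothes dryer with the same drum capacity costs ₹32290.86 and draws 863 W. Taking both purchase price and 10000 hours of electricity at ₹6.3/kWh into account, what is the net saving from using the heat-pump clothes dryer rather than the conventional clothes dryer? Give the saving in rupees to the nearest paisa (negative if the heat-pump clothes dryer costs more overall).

₹174966.92

conventional clothes dryer: ₹14477.78 + (3923/1000) kW × 10000 h × ₹6.3 = ₹14477.78 + ₹247149 = ₹261626.78
heat-pump clothes dryer: ₹32290.86 + (863/1000) kW × 10000 h × ₹6.3 = ₹32290.86 + ₹54369 = ₹86659.86
Saving = ₹261626.78 − ₹86659.86 = ₹174966.92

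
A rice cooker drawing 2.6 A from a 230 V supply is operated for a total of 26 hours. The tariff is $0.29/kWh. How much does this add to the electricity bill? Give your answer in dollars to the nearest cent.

$4.51

Power = 2.6 A × 230 V = 598 W = 0.598 kW
Energy = 0.598 kW × 26 h = 15.548 kWh
Cost = 15.548 kWh × $0.29/kWh = $4.51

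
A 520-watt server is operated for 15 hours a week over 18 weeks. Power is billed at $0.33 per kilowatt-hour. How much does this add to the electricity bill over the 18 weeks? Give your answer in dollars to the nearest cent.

$46.33

Runtime = 15 h/week × 18 weeks = 270 h
Energy = 0.52 kW × 270 h = 140.4 kWh
Cost = 140.4 kWh × $0.33/kWh = $46.33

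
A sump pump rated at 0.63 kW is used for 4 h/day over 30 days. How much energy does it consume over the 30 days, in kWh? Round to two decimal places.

Runtime = 4 h/day × 30 days = 120 h
Energy = 0.63 kW × 120 h = 75.6 kWh

75.60 kWh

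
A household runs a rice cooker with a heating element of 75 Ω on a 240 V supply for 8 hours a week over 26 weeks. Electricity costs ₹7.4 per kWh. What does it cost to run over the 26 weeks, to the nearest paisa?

₹1182.11

Power = V²/R = 240²/75 = 768 W = 0.768 kW
Runtime = 8 h/week × 26 weeks = 208 h
Energy = 0.768 kW × 208 h = 159.744 kWh
Cost = 159.744 kWh × ₹7.4/kWh = ₹1182.11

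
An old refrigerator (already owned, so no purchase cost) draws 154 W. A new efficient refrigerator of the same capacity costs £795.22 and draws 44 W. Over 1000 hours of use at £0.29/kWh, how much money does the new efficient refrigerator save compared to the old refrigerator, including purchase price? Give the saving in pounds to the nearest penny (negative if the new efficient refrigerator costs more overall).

-£763.32

old refrigerator: £0.00 + (154/1000) kW × 1000 h × £0.29 = £0.00 + £44.66 = £44.66
new efficient refrigerator: £795.22 + (44/1000) kW × 1000 h × £0.29 = £795.22 + £12.76 = £807.98
Saving = £44.66 − £807.98 = −£763.32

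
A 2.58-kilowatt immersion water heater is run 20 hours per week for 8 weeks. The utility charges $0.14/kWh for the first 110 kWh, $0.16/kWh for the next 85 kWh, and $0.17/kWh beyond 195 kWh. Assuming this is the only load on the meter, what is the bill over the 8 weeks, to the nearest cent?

$66.03

Runtime = 20 h/week × 8 weeks = 160 h
Energy = 2.58 kW × 160 h = 412.8 kWh
Tier 1 (0–110 kWh): 110 × $0.14 = $15.4
Tier 2 (110–195 kWh): 85 × $0.16 = $13.6
Above 195 kWh: 217.8 × $0.17 = $37.026
Bill = $66.03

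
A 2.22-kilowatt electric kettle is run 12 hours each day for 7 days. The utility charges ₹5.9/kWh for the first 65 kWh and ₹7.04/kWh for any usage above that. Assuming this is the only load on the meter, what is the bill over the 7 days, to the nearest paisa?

₹1238.72

Runtime = 12 h/day × 7 days = 84 h
Energy = 2.22 kW × 84 h = 186.48 kWh
Tier 1 (0–65 kWh): 65 × ₹5.9 = ₹383.5
Above 65 kWh: 121.48 × ₹7.04 = ₹855.2192
Bill = ₹1238.72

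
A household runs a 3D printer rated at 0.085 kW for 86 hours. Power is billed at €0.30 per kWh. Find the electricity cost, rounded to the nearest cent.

€2.19

Energy = 0.085 kW × 86 h = 7.31 kWh
Cost = 7.31 kWh × €0.30/kWh = €2.19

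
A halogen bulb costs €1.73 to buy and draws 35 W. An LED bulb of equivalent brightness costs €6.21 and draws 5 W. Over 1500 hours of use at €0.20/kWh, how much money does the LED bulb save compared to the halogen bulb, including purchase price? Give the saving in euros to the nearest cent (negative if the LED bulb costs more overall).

€4.52

halogen bulb: €1.73 + (35/1000) kW × 1500 h × €0.20 = €1.73 + €10.5 = €12.23
LED bulb: €6.21 + (5/1000) kW × 1500 h × €0.20 = €6.21 + €1.5 = €7.71
Saving = €12.23 − €7.71 = €4.52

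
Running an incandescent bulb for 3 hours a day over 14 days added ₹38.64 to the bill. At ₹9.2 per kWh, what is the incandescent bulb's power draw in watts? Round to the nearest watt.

Energy = ₹38.64 ÷ ₹9.2/kWh = 4.2 kWh
Runtime = 3 h/day × 14 days = 42 h
Power = 4.2 kWh ÷ 42 h = 0.1 kW = 100 W

100 W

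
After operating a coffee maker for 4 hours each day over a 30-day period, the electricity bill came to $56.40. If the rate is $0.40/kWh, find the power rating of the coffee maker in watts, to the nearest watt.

1175 W

Energy = $56.40 ÷ $0.40/kWh = 141 kWh
Runtime = 4 h/day × 30 days = 120 h
Power = 141 kWh ÷ 120 h = 1.175 kW = 1175 W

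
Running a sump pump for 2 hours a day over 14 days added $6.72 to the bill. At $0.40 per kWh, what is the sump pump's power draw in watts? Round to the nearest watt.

Energy = $6.72 ÷ $0.40/kWh = 16.8 kWh
Runtime = 2 h/day × 14 days = 28 h
Power = 16.8 kWh ÷ 28 h = 0.6 kW = 600 W

600 W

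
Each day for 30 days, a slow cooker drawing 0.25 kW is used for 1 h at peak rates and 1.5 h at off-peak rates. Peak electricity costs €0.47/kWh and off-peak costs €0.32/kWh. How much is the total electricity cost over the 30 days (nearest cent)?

Peak energy = 0.25 kW × 1 h × 30 = 7.5 kWh
Off-peak energy = 0.25 kW × 1.5 h × 30 = 11.25 kWh
Cost = 7.5 × €0.47 + 11.25 × €0.32 = €3.525 + €3.6 = €7.13

€7.13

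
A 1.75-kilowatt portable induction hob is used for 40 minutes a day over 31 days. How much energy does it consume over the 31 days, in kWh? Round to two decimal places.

36.17 kWh

Runtime = 40 min × 31 = 1240 min = 20.666666… h
Energy = 1.75 kW × 20.666666… h = 36.166666… kWh ≈ 36.17 kWh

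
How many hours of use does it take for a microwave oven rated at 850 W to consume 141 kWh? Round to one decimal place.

165.9 h

Hours = 141 kWh ÷ 0.85 kW = 165.9 h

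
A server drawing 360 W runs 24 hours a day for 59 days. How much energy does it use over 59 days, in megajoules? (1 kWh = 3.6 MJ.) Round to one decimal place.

1835.1 MJ

Runtime = 24 h × 59 = 1416 h
Energy = 0.36 kW × 1416 h = 509.76 kWh
= 509.76 × 3.6 MJ = 1835.1 MJ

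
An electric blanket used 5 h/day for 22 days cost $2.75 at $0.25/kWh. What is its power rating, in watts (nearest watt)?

Energy = $2.75 ÷ $0.25/kWh = 11 kWh
Runtime = 5 h/day × 22 days = 110 h
Power = 11 kWh ÷ 110 h = 0.1 kW = 100 W

100 W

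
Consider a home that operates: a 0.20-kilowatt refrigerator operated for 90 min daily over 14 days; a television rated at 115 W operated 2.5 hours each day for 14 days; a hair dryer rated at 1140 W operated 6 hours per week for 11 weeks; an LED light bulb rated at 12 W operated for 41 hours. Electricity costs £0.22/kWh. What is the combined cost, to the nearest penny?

refrigerator: Runtime = 90 min × 14 = 1260 min = 21 h
refrigerator: 0.2 kW × 21 h = 4.2 kWh
television: Runtime = 2.5 h/day × 14 days = 35 h
television: 0.115 kW × 35 h = 4.025 kWh
hair dryer: Runtime = 6 h/week × 11 weeks = 66 h
hair dryer: 1.14 kW × 66 h = 75.24 kWh
LED light bulb: 0.012 kW × 41 h = 0.492 kWh
Total energy = 83.957 kWh
Cost = 83.957 × £0.22 = £18.47

£18.47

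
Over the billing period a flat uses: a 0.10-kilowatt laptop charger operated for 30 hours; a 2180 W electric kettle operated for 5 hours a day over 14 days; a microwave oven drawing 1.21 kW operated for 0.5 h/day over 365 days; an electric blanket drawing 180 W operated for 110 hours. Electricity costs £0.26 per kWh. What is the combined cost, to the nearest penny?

£103.02

laptop charger: 0.1 kW × 30 h = 3 kWh
electric kettle: Runtime = 5 h/day × 14 days = 70 h
electric kettle: 2.18 kW × 70 h = 152.6 kWh
microwave oven: Runtime = 0.5 h/day × 365 days = 182.5 h
microwave oven: 1.21 kW × 182.5 h = 220.825 kWh
electric blanket: 0.18 kW × 110 h = 19.8 kWh
Total energy = 396.225 kWh
Cost = 396.225 × £0.26 = £103.02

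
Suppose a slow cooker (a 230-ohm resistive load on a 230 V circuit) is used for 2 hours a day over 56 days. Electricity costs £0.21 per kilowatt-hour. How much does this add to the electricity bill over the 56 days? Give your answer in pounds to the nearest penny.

£5.41

Power = V²/R = 230²/230 = 230 W = 0.23 kW
Runtime = 2 h/day × 56 days = 112 h
Energy = 0.23 kW × 112 h = 25.76 kWh
Cost = 25.76 kWh × £0.21/kWh = £5.41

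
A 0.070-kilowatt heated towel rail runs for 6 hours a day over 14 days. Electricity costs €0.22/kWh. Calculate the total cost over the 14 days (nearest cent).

Runtime = 6 h/day × 14 days = 84 h
Energy = 0.07 kW × 84 h = 5.88 kWh
Cost = 5.88 kWh × €0.22/kWh = €1.29

€1.29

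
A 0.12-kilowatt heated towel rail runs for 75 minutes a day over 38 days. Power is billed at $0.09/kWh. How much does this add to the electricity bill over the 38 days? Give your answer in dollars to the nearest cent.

Runtime = 75 min × 38 = 2850 min = 47.5 h
Energy = 0.12 kW × 47.5 h = 5.7 kWh
Cost = 5.7 kWh × $0.09/kWh = $0.51

$0.51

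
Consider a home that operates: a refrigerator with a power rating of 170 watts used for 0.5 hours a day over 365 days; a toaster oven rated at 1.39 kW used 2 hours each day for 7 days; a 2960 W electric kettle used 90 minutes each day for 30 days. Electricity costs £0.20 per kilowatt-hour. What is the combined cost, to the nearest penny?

refrigerator: Runtime = 0.5 h/day × 365 days = 182.5 h
refrigerator: 0.17 kW × 182.5 h = 31.025 kWh
toaster oven: Runtime = 2 h/day × 7 days = 14 h
toaster oven: 1.39 kW × 14 h = 19.46 kWh
electric kettle: Runtime = 90 min × 30 = 2700 min = 45 h
electric kettle: 2.96 kW × 45 h = 133.2 kWh
Total energy = 183.685 kWh
Cost = 183.685 × £0.20 = £36.74

£36.74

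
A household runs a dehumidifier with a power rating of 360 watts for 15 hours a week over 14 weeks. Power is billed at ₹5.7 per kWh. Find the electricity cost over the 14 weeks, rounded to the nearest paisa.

Runtime = 15 h/week × 14 weeks = 210 h
Energy = 0.36 kW × 210 h = 75.6 kWh
Cost = 75.6 kWh × ₹5.7/kWh = ₹430.92

₹430.92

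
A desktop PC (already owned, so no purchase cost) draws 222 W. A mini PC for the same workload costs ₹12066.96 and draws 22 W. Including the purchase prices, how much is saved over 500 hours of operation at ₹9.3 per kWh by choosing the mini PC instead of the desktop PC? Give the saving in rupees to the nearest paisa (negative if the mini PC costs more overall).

-₹11136.96

desktop PC: ₹0.00 + (222/1000) kW × 500 h × ₹9.3 = ₹0.00 + ₹1032.3 = ₹1032.3
mini PC: ₹12066.96 + (22/1000) kW × 500 h × ₹9.3 = ₹12066.96 + ₹102.3 = ₹12169.26
Saving = ₹1032.3 − ₹12169.26 = −₹11136.96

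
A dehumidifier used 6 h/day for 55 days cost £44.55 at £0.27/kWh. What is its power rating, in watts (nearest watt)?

Energy = £44.55 ÷ £0.27/kWh = 165 kWh
Runtime = 6 h/day × 55 days = 330 h
Power = 165 kWh ÷ 330 h = 0.5 kW = 500 W

500 W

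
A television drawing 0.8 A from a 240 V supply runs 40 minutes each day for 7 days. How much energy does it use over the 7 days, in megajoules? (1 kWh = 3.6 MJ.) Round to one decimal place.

Power = 0.8 A × 240 V = 192 W = 0.192 kW
Runtime = 40 min × 7 = 280 min = 4.666666… h
Energy = 0.192 kW × 4.666666… h = 0.896 kWh
= 0.896 × 3.6 MJ = 3.2 MJ

3.2 MJ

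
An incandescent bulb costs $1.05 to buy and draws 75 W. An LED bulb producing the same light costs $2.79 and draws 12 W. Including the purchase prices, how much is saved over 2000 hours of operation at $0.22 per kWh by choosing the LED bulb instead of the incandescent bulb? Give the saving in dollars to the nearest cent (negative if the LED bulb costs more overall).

incandescent bulb: $1.05 + (75/1000) kW × 2000 h × $0.22 = $1.05 + $33 = $34.05
LED bulb: $2.79 + (12/1000) kW × 2000 h × $0.22 = $2.79 + $5.28 = $8.07
Saving = $34.05 − $8.07 = $25.98

$25.98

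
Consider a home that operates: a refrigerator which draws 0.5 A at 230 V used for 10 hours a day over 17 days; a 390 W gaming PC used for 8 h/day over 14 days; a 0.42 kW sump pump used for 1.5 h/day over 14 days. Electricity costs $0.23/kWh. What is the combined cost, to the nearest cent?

$16.57

refrigerator: Power = 0.5 A × 230 V = 115 W = 0.115 kW
refrigerator: Runtime = 10 h/day × 17 days = 170 h
refrigerator: 0.115 kW × 170 h = 19.55 kWh
gaming PC: Runtime = 8 h/day × 14 days = 112 h
gaming PC: 0.39 kW × 112 h = 43.68 kWh
sump pump: Runtime = 1.5 h/day × 14 days = 21 h
sump pump: 0.42 kW × 21 h = 8.82 kWh
Total energy = 72.05 kWh
Cost = 72.05 × $0.23 = $16.57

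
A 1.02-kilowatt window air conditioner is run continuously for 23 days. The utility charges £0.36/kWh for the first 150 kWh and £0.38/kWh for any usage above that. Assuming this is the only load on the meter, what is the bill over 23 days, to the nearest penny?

Runtime = 24 h × 23 = 552 h
Energy = 1.02 kW × 552 h = 563.04 kWh
Tier 1 (0–150 kWh): 150 × £0.36 = £54
Above 150 kWh: 413.04 × £0.38 = £156.9552
Bill = £210.96

£210.96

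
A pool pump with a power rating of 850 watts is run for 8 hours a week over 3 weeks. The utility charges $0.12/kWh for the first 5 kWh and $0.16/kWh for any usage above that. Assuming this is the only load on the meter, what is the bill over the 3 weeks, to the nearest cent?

$3.06

Runtime = 8 h/week × 3 weeks = 24 h
Energy = 0.85 kW × 24 h = 20.4 kWh
Tier 1 (0–5 kWh): 5 × $0.12 = $0.6
Above 5 kWh: 15.4 × $0.16 = $2.464
Bill = $3.06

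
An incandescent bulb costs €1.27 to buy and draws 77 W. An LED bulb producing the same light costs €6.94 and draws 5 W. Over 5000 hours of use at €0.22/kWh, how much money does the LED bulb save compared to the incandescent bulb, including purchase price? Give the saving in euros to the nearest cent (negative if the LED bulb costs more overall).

incandescent bulb: €1.27 + (77/1000) kW × 5000 h × €0.22 = €1.27 + €84.7 = €85.97
LED bulb: €6.94 + (5/1000) kW × 5000 h × €0.22 = €6.94 + €5.5 = €12.44
Saving = €85.97 − €12.44 = €73.53

€73.53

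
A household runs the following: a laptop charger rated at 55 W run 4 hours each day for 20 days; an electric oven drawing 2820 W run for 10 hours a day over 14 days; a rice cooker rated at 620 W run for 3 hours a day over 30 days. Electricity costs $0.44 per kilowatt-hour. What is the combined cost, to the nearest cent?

$200.20

laptop charger: Runtime = 4 h/day × 20 days = 80 h
laptop charger: 0.055 kW × 80 h = 4.4 kWh
electric oven: Runtime = 10 h/day × 14 days = 140 h
electric oven: 2.82 kW × 140 h = 394.8 kWh
rice cooker: Runtime = 3 h/day × 30 days = 90 h
rice cooker: 0.62 kW × 90 h = 55.8 kWh
Total energy = 455 kWh
Cost = 455 × $0.44 = $200.20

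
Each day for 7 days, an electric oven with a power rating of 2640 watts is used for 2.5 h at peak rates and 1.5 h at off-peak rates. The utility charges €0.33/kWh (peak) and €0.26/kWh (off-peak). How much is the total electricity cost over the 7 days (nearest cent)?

€22.45

Peak energy = 2.64 kW × 2.5 h × 7 = 46.2 kWh
Off-peak energy = 2.64 kW × 1.5 h × 7 = 27.72 kWh
Cost = 46.2 × €0.33 + 27.72 × €0.26 = €15.246 + €7.2072 = €22.45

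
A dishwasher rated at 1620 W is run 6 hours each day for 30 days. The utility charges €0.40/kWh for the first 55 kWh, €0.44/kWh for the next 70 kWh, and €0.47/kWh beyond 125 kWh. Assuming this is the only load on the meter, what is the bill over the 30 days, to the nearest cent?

Runtime = 6 h/day × 30 days = 180 h
Energy = 1.62 kW × 180 h = 291.6 kWh
Tier 1 (0–55 kWh): 55 × €0.40 = €22
Tier 2 (55–125 kWh): 70 × €0.44 = €30.8
Above 125 kWh: 166.6 × €0.47 = €78.302
Bill = €131.10

€131.10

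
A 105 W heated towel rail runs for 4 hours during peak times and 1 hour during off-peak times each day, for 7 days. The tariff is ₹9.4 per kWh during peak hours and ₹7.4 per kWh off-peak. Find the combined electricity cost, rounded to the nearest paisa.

Peak energy = 0.105 kW × 4 h × 7 = 2.94 kWh
Off-peak energy = 0.105 kW × 1 h × 7 = 0.735 kWh
Cost = 2.94 × ₹9.4 + 0.735 × ₹7.4 = ₹27.636 + ₹5.439 = ₹33.08

₹33.08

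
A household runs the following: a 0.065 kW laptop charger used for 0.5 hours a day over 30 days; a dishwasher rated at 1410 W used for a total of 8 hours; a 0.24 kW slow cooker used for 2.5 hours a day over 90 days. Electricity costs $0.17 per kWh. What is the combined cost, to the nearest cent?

$11.26

laptop charger: Runtime = 0.5 h/day × 30 days = 15 h
laptop charger: 0.065 kW × 15 h = 0.975 kWh
dishwasher: 1.41 kW × 8 h = 11.28 kWh
slow cooker: Runtime = 2.5 h/day × 90 days = 225 h
slow cooker: 0.24 kW × 225 h = 54 kWh
Total energy = 66.255 kWh
Cost = 66.255 × $0.17 = $11.26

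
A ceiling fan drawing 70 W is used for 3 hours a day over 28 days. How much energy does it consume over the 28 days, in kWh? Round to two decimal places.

Runtime = 3 h/day × 28 days = 84 h
Energy = 0.07 kW × 84 h = 5.88 kWh

5.88 kWh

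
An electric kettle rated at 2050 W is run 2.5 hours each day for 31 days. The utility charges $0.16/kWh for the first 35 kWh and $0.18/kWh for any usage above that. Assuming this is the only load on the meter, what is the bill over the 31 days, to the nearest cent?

Runtime = 2.5 h/day × 31 days = 77.5 h
Energy = 2.05 kW × 77.5 h = 158.875 kWh
Tier 1 (0–35 kWh): 35 × $0.16 = $5.6
Above 35 kWh: 123.875 × $0.18 = $22.2975
Bill = $27.90

$27.90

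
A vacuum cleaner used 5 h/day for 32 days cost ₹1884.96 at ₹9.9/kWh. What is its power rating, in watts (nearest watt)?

Energy = ₹1884.96 ÷ ₹9.9/kWh = 190.4 kWh
Runtime = 5 h/day × 32 days = 160 h
Power = 190.4 kWh ÷ 160 h = 1.19 kW = 1190 W

1190 W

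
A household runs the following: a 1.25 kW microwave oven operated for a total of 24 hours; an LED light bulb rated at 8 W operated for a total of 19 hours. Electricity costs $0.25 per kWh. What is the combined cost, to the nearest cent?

microwave oven: 1.25 kW × 24 h = 30 kWh
LED light bulb: 0.008 kW × 19 h = 0.152 kWh
Total energy = 30.152 kWh
Cost = 30.152 × $0.25 = $7.54

$7.54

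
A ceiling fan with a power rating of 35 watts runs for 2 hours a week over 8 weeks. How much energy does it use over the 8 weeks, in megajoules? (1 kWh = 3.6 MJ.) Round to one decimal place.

Runtime = 2 h/week × 8 weeks = 16 h
Energy = 0.035 kW × 16 h = 0.56 kWh
= 0.56 × 3.6 MJ = 2.0 MJ

2.0 MJ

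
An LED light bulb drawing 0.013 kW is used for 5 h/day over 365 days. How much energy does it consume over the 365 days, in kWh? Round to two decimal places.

Runtime = 5 h/day × 365 days = 1825 h
Energy = 0.013 kW × 1825 h = 23.725 kWh ≈ 23.73 kWh

23.73 kWh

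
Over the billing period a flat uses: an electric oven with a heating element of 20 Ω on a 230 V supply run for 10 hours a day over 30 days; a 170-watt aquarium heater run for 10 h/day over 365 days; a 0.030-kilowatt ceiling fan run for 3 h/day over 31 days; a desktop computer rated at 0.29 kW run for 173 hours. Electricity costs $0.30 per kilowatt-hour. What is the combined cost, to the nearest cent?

$440.09

electric oven: Power = V²/R = 230²/20 = 2645 W = 2.645 kW
electric oven: Runtime = 10 h/day × 30 days = 300 h
electric oven: 2.645 kW × 300 h = 793.5 kWh
aquarium heater: Runtime = 10 h/day × 365 days = 3650 h
aquarium heater: 0.17 kW × 3650 h = 620.5 kWh
ceiling fan: Runtime = 3 h/day × 31 days = 93 h
ceiling fan: 0.03 kW × 93 h = 2.79 kWh
desktop computer: 0.29 kW × 173 h = 50.17 kWh
Total energy = 1466.96 kWh
Cost = 1466.96 × $0.30 = $440.09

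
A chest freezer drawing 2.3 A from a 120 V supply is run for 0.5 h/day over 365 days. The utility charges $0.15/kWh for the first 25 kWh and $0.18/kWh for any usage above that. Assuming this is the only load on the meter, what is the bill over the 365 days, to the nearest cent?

Power = 2.3 A × 120 V = 276 W = 0.276 kW
Runtime = 0.5 h/day × 365 days = 182.5 h
Energy = 0.276 kW × 182.5 h = 50.37 kWh
Tier 1 (0–25 kWh): 25 × $0.15 = $3.75
Above 25 kWh: 25.37 × $0.18 = $4.5666
Bill = $8.32

$8.32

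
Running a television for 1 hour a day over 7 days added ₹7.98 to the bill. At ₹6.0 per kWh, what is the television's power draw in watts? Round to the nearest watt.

190 W

Energy = ₹7.98 ÷ ₹6.0/kWh = 1.33 kWh
Runtime = 1 h/day × 7 days = 7 h
Power = 1.33 kWh ÷ 7 h = 0.19 kW = 190 W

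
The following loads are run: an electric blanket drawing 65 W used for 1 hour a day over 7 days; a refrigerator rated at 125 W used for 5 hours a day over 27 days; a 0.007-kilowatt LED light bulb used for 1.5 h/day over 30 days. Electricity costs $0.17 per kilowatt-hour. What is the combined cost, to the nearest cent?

$3.00

electric blanket: Runtime = 1 h/day × 7 days = 7 h
electric blanket: 0.065 kW × 7 h = 0.455 kWh
refrigerator: Runtime = 5 h/day × 27 days = 135 h
refrigerator: 0.125 kW × 135 h = 16.875 kWh
LED light bulb: Runtime = 1.5 h/day × 30 days = 45 h
LED light bulb: 0.007 kW × 45 h = 0.315 kWh
Total energy = 17.645 kWh
Cost = 17.645 × $0.17 = $3.00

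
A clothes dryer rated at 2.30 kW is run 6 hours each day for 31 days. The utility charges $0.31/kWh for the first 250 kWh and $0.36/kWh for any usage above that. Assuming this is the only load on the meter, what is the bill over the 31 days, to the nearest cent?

$141.51

Runtime = 6 h/day × 31 days = 186 h
Energy = 2.3 kW × 186 h = 427.8 kWh
Tier 1 (0–250 kWh): 250 × $0.31 = $77.5
Above 250 kWh: 177.8 × $0.36 = $64.008
Bill = $141.51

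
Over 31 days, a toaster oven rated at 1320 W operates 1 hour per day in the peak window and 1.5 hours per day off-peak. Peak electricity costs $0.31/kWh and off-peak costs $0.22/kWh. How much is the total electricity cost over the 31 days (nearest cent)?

Peak energy = 1.32 kW × 1 h × 31 = 40.92 kWh
Off-peak energy = 1.32 kW × 1.5 h × 31 = 61.38 kWh
Cost = 40.92 × $0.31 + 61.38 × $0.22 = $12.6852 + $13.5036 = $26.19

$26.19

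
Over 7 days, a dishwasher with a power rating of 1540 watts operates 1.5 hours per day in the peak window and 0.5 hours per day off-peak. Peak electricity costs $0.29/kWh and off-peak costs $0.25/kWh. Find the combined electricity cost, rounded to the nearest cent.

$6.04

Peak energy = 1.54 kW × 1.5 h × 7 = 16.17 kWh
Off-peak energy = 1.54 kW × 0.5 h × 7 = 5.39 kWh
Cost = 16.17 × $0.29 + 5.39 × $0.25 = $4.6893 + $1.3475 = $6.04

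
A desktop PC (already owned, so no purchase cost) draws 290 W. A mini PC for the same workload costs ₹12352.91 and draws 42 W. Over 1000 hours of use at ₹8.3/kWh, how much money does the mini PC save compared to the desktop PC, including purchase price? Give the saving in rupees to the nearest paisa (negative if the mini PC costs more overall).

-₹10294.51

desktop PC: ₹0.00 + (290/1000) kW × 1000 h × ₹8.3 = ₹0.00 + ₹2407 = ₹2407
mini PC: ₹12352.91 + (42/1000) kW × 1000 h × ₹8.3 = ₹12352.91 + ₹348.6 = ₹12701.51
Saving = ₹2407 − ₹12701.51 = −₹10294.51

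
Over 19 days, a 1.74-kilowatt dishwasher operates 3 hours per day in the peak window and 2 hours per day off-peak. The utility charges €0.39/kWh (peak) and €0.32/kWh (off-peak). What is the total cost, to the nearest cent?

Peak energy = 1.74 kW × 3 h × 19 = 99.18 kWh
Off-peak energy = 1.74 kW × 2 h × 19 = 66.12 kWh
Cost = 99.18 × €0.39 + 66.12 × €0.32 = €38.6802 + €21.1584 = €59.84

€59.84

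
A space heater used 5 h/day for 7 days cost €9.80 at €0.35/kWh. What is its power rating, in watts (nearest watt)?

Energy = €9.80 ÷ €0.35/kWh = 28 kWh
Runtime = 5 h/day × 7 days = 35 h
Power = 28 kWh ÷ 35 h = 0.8 kW = 800 W

800 W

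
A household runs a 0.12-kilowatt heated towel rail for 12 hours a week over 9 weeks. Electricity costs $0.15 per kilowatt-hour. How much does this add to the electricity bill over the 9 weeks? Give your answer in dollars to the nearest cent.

Runtime = 12 h/week × 9 weeks = 108 h
Energy = 0.12 kW × 108 h = 12.96 kWh
Cost = 12.96 kWh × $0.15/kWh = $1.94

$1.94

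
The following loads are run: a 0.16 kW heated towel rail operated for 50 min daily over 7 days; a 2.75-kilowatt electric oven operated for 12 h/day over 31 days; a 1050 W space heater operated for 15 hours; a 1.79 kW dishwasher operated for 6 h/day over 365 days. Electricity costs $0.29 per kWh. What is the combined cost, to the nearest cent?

$1438.34

heated towel rail: Runtime = 50 min × 7 = 350 min = 5.833333… h
heated towel rail: 0.16 kW × 5.833333… h = 0.933333… kWh
electric oven: Runtime = 12 h/day × 31 days = 372 h
electric oven: 2.75 kW × 372 h = 1023 kWh
space heater: 1.05 kW × 15 h = 15.75 kWh
dishwasher: Runtime = 6 h/day × 365 days = 2190 h
dishwasher: 1.79 kW × 2190 h = 3920.1 kWh
Total energy = 4959.783333… kWh
Cost = 4959.783333… × $0.29 = $1438.34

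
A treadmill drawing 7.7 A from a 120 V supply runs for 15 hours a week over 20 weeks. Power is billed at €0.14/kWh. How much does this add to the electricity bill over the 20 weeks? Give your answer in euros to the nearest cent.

€38.81

Power = 7.7 A × 120 V = 924 W = 0.924 kW
Runtime = 15 h/week × 20 weeks = 300 h
Energy = 0.924 kW × 300 h = 277.2 kWh
Cost = 277.2 kWh × €0.14/kWh = €38.81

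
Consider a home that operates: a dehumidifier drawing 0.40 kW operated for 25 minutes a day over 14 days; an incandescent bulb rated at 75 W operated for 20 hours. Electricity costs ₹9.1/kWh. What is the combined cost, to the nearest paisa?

₹34.88

dehumidifier: Runtime = 25 min × 14 = 350 min = 5.833333… h
dehumidifier: 0.4 kW × 5.833333… h = 2.333333… kWh
incandescent bulb: 0.075 kW × 20 h = 1.5 kWh
Total energy = 3.833333… kWh
Cost = 3.833333… × ₹9.1 = ₹34.88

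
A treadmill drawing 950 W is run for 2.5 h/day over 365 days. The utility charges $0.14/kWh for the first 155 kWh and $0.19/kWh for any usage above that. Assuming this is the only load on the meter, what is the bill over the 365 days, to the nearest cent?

$156.96

Runtime = 2.5 h/day × 365 days = 912.5 h
Energy = 0.95 kW × 912.5 h = 866.875 kWh
Tier 1 (0–155 kWh): 155 × $0.14 = $21.7
Above 155 kWh: 711.875 × $0.19 = $135.25625
Bill = $156.96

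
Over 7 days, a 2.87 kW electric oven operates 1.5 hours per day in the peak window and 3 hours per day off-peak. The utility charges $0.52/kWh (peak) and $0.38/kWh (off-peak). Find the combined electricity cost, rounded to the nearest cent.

Peak energy = 2.87 kW × 1.5 h × 7 = 30.135 kWh
Off-peak energy = 2.87 kW × 3 h × 7 = 60.27 kWh
Cost = 30.135 × $0.52 + 60.27 × $0.38 = $15.6702 + $22.9026 = $38.57

$38.57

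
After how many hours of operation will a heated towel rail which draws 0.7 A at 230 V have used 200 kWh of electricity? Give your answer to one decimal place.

1242.2 h

Power = 0.7 A × 230 V = 161 W = 0.161 kW
Hours = 200 kWh ÷ 0.161 kW = 1242.2 h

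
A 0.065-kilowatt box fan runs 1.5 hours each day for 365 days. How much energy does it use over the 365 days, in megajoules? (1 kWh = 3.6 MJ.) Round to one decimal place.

Runtime = 1.5 h/day × 365 days = 547.5 h
Energy = 0.065 kW × 547.5 h = 35.5875 kWh
= 35.5875 × 3.6 MJ = 128.1 MJ

128.1 MJ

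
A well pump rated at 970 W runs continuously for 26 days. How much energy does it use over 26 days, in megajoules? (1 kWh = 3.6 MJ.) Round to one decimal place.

Runtime = 24 h × 26 = 624 h
Energy = 0.97 kW × 624 h = 605.28 kWh
= 605.28 × 3.6 MJ = 2179.0 MJ

2179.0 MJ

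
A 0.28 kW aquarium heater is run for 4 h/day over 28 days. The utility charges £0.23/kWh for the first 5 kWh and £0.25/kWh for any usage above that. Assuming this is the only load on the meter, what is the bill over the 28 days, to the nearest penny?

Runtime = 4 h/day × 28 days = 112 h
Energy = 0.28 kW × 112 h = 31.36 kWh
Tier 1 (0–5 kWh): 5 × £0.23 = £1.15
Above 5 kWh: 26.36 × £0.25 = £6.59
Bill = £7.74

£7.74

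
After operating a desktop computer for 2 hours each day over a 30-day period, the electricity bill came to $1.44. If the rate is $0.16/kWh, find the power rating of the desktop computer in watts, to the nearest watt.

Energy = $1.44 ÷ $0.16/kWh = 9 kWh
Runtime = 2 h/day × 30 days = 60 h
Power = 9 kWh ÷ 60 h = 0.15 kW = 150 W

150 W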